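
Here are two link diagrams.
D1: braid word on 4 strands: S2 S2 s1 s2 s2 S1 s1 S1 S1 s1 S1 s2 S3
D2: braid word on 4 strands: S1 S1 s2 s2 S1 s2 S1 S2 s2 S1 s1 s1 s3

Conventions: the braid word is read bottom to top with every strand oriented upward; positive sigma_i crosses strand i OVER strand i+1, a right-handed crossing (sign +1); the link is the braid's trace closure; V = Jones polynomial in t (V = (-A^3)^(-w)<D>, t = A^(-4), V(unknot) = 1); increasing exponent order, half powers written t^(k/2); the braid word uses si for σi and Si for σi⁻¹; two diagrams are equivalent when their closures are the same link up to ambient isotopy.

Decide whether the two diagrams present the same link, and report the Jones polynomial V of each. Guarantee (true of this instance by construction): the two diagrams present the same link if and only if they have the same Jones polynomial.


equivalent: no
V(D1) = t^-2 - t^-1 + 1 - t + t^2  (w -1, c 13, <D> = -A^-11 + A^-7 - A^-3 + A - A^5)
V(D2) = -t^-3 + 2t^-2 - 2t^-1 + 3 - 2t + 2t^2 - t^3  (w +1, c 13, <D> = A^-9 - 2A^-5 + 2A^-1 - 3A^3 + 2A^7 - 2A^11 + A^15)
why: 2 classes among 2 diagrams; unequal V(t) rules out equality


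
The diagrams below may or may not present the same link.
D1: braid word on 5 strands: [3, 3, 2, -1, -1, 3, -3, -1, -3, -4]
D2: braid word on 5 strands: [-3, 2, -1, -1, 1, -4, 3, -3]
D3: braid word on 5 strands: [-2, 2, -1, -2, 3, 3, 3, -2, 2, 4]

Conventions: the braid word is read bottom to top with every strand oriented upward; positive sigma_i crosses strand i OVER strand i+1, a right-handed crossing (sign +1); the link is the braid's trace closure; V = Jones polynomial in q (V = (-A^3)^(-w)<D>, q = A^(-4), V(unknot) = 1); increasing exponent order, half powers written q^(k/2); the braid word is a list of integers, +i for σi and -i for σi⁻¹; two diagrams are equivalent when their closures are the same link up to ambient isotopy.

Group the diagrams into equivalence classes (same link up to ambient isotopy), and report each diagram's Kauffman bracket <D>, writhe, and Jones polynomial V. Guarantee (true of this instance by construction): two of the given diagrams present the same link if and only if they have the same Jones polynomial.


grouping into links: {D1} | {D2} | {D3}
V(D1) = -q^-4 + q^-3 + q^-1  (w -2, c 10, <D> = A^-2 + A^6 - A^10)
D2 (bracket A^-6; 8 crossings at w = -2): V = 1
D3 (bracket -A^-10 + A^-6 + A^2; 10 crossings at w = +2): V = q + q^3 - q^4
why: 3 values of V(q) split the 3 diagrams


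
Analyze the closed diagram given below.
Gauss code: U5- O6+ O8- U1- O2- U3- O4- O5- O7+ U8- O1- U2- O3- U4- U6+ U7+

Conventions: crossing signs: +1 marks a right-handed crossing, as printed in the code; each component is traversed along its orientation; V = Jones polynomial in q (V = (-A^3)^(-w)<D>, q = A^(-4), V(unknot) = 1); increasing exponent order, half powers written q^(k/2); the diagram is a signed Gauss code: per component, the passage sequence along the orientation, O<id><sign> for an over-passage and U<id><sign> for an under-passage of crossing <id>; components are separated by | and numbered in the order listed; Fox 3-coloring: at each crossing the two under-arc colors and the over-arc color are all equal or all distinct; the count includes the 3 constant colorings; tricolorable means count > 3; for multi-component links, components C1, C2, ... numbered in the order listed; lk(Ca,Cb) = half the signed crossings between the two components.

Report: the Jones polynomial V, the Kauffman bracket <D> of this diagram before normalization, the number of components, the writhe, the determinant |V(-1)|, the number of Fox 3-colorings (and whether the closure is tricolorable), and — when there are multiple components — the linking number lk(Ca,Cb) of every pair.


Jones polynomial: V(q) = -q^-7 + q^-6 - q^-5 + q^-4 + q^-2
<D> = A^-4 + A^4 - A^8 + A^12 - A^16; writhe -4
components 1, writhe -4 (8 crossings)
3-colorings: 3 of 3^8, det 5 — not tricolorable
note: w = -4 shifts under R1 moves; the (-A^3)^(4) factor cancels that in V


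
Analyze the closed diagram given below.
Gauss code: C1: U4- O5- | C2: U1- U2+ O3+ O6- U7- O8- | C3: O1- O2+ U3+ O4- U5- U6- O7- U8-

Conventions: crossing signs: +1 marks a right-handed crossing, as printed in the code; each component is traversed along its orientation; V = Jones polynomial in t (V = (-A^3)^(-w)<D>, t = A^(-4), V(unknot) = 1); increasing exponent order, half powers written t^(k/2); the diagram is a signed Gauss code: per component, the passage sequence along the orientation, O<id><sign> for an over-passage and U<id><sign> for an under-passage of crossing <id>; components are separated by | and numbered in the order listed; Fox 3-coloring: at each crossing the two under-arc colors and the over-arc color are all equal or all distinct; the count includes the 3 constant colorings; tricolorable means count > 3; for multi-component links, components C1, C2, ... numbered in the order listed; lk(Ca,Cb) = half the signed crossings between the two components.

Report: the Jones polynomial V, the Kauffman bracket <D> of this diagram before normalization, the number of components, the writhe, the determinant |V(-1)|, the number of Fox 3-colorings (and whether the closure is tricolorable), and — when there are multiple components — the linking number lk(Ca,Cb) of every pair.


Jones polynomial: V(t) = t^-5 + 2t^-3 + t^-1
<D> = A^-8 + 2 + A^8; writhe -4
components 3, writhe -4 (8 crossings)
linking number lk(C1,C2) = 0
lk(C1,C3): -1
lk(C2,C3) = -1
3-colorings: 3 of 3^8, det 4 — not tricolorable
note: the 3 component pairs carry total linking -2


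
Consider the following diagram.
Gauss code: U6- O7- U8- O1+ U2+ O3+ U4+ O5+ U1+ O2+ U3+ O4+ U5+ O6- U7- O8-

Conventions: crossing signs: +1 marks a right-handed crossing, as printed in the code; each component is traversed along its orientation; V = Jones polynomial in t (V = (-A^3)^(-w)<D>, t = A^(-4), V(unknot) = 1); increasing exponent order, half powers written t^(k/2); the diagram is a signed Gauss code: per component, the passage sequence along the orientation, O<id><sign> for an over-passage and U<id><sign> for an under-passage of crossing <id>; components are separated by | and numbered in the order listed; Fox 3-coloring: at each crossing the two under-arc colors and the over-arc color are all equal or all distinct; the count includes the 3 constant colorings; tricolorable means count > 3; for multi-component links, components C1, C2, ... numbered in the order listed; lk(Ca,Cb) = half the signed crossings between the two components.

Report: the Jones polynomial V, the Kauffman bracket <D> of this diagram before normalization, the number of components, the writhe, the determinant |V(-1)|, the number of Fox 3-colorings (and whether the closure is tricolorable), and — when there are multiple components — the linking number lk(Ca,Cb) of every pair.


Jones polynomial: V(t) = -t^-2 + t^-1 - 1 + 3t - 2t^2 + 3t^3 - 2t^4 + t^5 - t^6
<D> = -A^-18 + A^-14 - 2A^-10 + 3A^-6 - 2A^-2 + 3A^2 - A^6 + A^10 - A^14; writhe +2
components 1, writhe +2 (8 crossings)
3-colorings: 9 of 3^8, det 15 — tricolorable
note: the span of V is 8, forcing >= 8 crossings in any diagram


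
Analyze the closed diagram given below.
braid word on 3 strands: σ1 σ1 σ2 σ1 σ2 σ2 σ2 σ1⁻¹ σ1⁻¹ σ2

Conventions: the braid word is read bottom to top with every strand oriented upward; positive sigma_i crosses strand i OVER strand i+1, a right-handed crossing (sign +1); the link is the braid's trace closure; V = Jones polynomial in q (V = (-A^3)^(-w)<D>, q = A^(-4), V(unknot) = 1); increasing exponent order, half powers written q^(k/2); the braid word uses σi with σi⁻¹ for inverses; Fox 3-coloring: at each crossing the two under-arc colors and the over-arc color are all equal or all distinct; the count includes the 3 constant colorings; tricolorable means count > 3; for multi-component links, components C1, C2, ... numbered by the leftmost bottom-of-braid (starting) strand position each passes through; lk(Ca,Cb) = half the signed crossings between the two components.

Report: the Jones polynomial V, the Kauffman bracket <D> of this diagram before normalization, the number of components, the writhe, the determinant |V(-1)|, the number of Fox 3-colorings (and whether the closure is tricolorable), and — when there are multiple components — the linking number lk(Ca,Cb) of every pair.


V = q^2 - q^3 + 2q^4 - 2q^5 + 3q^6 - 2q^7 + q^8 - q^9
<D> = -A^-18 + A^-14 - 2A^-10 + 3A^-6 - 2A^-2 + 2A^2 - A^6 + A^10 (w = +6)
1 component over 10 crossings, w = +6
3 Fox colorings among 3^10, |V(-1)| = 13: not tricolorable
why: V spans 7 powers of q: at least 7 crossings in any diagram


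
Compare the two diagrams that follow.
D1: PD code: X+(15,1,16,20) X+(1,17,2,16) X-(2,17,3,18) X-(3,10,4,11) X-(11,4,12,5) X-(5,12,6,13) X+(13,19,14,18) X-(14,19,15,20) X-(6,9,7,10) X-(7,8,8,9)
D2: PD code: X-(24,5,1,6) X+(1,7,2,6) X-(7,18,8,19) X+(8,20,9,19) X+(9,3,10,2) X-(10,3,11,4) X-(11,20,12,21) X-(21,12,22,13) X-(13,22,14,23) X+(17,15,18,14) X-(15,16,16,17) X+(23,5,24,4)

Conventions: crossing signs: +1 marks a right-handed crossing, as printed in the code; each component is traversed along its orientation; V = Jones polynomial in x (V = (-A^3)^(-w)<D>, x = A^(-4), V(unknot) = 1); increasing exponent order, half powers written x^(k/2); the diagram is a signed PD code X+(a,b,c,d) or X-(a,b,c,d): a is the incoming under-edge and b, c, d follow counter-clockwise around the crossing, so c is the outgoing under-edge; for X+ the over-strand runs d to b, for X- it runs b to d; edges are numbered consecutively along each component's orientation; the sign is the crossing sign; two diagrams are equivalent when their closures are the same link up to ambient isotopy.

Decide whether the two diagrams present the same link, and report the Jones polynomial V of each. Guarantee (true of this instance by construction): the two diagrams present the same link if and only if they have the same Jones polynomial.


same link: yes
V(D1) = -x^-4 + x^-3 + x^-1  [10 crossings, <D> = A^-8 + 1 - A^4, w = -4]
V(D2) = -x^-4 + x^-3 + x^-1  [12 crossings, <D> = A^-2 + A^6 - A^10, w = -2]
insight: from 10 to 12 crossings by R-moves: one link, two diagrams


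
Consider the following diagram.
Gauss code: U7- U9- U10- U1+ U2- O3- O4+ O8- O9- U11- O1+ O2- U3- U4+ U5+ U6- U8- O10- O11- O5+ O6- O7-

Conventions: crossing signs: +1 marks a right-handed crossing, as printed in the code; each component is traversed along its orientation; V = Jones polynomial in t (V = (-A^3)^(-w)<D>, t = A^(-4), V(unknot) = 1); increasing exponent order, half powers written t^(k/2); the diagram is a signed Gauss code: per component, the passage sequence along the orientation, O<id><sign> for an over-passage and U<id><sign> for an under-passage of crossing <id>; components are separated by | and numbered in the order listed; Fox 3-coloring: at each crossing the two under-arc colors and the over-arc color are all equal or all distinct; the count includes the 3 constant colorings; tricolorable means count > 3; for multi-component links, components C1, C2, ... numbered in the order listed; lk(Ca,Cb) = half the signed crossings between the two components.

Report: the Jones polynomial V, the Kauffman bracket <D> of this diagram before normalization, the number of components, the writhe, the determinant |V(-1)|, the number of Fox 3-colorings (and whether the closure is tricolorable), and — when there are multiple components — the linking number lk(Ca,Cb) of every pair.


V(t) = -t^-4 + t^-3 + t^-1
bracket: -A^-11 - A^-3 + A, w = -5
1 component, writhe -5, over 11 crossings
det 3, colorings 9 of 3^11 — tricolorable
observation: |V(-1)| = 3: so tricolorable, since 3 divides 3


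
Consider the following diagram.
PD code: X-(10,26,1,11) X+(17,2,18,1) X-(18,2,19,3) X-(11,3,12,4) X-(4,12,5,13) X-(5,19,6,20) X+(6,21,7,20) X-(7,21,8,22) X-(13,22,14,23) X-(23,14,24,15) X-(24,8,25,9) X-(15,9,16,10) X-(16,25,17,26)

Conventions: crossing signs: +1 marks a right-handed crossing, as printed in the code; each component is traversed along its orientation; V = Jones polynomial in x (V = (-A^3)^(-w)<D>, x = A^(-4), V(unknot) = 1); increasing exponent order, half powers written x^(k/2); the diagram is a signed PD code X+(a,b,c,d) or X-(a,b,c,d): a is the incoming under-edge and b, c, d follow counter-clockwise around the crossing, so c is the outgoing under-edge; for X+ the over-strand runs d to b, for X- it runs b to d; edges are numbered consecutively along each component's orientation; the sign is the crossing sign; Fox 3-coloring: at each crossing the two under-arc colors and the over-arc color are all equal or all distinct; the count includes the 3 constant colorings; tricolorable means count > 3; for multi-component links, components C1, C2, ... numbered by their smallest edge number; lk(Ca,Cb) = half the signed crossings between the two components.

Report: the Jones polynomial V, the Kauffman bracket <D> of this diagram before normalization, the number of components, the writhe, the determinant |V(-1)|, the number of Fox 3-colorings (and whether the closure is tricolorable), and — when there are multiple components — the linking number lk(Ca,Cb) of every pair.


Jones polynomial: V(x) = -x^(-11/2) - x^(-7/2)
<D> = A^-13 + A^-5; writhe -9
components 2, writhe -9 (13 crossings)
linking number lk(C1,C2) = -3
3-colorings: 3 of 3^13, det 2 — not tricolorable
note: w = -9 shifts under R1 moves; the (-A^3)^(9) factor cancels that in V


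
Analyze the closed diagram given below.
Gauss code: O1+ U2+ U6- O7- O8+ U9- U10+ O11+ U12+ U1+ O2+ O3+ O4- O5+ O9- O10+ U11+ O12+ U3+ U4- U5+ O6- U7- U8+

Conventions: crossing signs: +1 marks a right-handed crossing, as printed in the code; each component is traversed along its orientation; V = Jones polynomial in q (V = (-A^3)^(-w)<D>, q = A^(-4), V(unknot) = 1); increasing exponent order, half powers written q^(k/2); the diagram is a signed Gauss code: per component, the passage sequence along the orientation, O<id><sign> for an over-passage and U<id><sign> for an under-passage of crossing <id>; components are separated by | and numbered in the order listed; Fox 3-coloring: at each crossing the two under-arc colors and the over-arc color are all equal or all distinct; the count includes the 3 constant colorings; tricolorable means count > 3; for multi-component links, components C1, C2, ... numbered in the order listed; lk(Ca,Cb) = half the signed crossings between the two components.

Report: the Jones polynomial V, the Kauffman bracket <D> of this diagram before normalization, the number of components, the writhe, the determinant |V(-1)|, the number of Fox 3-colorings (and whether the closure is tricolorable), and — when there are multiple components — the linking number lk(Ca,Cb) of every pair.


V = q - q^2 + 2q^3 - q^4 + q^5 - q^6
<D> = -A^-12 + A^-8 - A^-4 + 2 - A^4 + A^8 (w = +4)
1 component over 12 crossings, w = +4
3 Fox colorings among 3^12, |V(-1)| = 7: not tricolorable
why: w = +4 (over 12 crossings) is diagram-only; (-A^3)^(-4) removes it from V


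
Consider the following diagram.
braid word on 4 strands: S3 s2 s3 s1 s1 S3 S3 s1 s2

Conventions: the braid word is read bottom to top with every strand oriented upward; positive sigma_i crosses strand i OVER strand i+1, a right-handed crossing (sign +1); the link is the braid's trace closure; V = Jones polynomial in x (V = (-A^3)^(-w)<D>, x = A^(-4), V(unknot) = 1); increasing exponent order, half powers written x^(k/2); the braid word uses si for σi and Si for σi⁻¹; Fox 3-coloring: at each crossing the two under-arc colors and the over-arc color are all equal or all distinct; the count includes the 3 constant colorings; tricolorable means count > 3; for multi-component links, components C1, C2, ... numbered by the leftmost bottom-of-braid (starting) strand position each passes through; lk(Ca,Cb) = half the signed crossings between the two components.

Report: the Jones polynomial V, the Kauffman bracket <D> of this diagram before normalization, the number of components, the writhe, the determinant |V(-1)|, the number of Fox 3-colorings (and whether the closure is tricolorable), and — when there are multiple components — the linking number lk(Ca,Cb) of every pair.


V = x^-1 - 1 + 2x - 3x^2 + 3x^3 - 2x^4 + 2x^5 - x^6
<D> = A^-15 - 2A^-11 + 2A^-7 - 3A^-3 + 3A - 2A^5 + A^9 - A^13 (w = +3)
1 component over 9 crossings, w = +3
9 Fox colorings among 3^9, |V(-1)| = 15: tricolorable
why: the span of V is 7, forcing >= 7 crossings in any diagram


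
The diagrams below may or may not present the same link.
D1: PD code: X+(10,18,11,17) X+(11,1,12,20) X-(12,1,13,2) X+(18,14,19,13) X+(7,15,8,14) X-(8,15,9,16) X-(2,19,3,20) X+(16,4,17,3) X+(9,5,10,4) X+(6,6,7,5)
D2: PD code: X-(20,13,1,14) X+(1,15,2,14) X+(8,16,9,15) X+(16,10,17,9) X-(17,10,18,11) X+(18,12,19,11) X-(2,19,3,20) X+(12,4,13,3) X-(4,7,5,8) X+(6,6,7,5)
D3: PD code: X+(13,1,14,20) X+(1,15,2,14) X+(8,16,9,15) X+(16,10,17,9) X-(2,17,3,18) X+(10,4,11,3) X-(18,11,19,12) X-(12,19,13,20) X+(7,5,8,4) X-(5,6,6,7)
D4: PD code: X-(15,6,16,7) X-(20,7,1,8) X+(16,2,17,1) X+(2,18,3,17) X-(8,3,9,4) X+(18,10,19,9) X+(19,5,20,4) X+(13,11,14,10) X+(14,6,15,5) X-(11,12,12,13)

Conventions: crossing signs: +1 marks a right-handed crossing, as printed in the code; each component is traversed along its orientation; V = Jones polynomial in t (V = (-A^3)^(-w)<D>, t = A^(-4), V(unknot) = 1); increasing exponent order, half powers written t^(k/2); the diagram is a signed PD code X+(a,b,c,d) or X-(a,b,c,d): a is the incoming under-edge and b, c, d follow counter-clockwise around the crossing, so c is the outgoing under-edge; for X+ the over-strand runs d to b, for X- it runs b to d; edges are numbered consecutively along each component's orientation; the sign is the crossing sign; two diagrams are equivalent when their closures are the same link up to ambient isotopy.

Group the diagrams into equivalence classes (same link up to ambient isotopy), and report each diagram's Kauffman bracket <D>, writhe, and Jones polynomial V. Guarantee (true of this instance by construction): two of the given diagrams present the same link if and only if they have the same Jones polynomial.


classes: {D1, D2, D3, D4}
V(D1) = t + t^3 - t^4  [10 crossings, <D> = -A^-4 + 1 + A^8, w = +4]
V(D2) = t + t^3 - t^4  [10 crossings, <D> = -A^-10 + A^-6 + A^2, w = +2]
D3 (bracket -A^-10 + A^-6 + A^2; 10 crossings at w = +2): V = t + t^3 - t^4
D4 (bracket -A^-10 + A^-6 + A^2; 10 crossings at w = +2): V = t + t^3 - t^4
insight: all 4 diagrams share one V(t), hence one class


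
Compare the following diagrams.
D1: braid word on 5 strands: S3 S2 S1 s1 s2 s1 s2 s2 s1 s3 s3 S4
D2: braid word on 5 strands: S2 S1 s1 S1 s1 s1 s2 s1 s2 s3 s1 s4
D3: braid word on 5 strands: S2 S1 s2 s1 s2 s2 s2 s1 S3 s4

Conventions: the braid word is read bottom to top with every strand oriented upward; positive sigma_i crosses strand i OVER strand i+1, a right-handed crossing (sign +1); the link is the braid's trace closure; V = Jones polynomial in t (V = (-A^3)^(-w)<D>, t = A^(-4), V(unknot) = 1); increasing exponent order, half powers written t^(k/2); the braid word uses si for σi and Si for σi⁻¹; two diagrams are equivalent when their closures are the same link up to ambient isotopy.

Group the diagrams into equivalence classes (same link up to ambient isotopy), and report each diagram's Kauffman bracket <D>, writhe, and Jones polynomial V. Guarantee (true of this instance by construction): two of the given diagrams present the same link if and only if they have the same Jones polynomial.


classes: {D1, D2, D3}
V(D1) = t + 2t^3 + t^5  [12 crossings, <D> = A^-8 + 2 + A^8, w = +4]
D2 (bracket A^-2 + 2A^6 + A^14; 12 crossings at w = +6): V = t + 2t^3 + t^5
V(D3) = t + 2t^3 + t^5  (w +4, c 10, <D> = A^-8 + 2 + A^8)
insight: all 3 diagrams share one V(t), hence one class


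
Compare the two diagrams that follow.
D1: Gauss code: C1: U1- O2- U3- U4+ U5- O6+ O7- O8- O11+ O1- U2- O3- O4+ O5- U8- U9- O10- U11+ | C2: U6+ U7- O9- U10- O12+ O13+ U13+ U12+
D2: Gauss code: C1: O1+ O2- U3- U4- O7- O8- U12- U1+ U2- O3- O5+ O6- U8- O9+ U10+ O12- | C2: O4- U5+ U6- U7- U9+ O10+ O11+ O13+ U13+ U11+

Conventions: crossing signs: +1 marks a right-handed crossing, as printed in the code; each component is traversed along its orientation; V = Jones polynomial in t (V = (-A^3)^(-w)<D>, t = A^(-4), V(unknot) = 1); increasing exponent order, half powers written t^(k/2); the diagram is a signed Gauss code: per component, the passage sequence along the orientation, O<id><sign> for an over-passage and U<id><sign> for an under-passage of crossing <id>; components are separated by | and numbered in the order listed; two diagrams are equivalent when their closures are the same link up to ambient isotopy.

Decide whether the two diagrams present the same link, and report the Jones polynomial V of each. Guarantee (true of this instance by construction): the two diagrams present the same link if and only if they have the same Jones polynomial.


equivalent: no
V(D1) = t^(-13/2) - t^(-11/2) + t^(-9/2) - 2t^(-7/2) - t^(-3/2)  (w -3, c 13, <D> = A^-3 + 2A^5 - A^9 + A^13 - A^17)
V(D2) = t^(-11/2) - t^(-9/2) + t^(-7/2) - 2t^(-5/2) + t^(-3/2) - 2t^(-1/2)  [13 crossings, <D> = 2A^-1 - A^3 + 2A^7 - A^11 + A^15 - A^19, w = -1]
key observation: 2 values of V(t) split the 2 diagrams


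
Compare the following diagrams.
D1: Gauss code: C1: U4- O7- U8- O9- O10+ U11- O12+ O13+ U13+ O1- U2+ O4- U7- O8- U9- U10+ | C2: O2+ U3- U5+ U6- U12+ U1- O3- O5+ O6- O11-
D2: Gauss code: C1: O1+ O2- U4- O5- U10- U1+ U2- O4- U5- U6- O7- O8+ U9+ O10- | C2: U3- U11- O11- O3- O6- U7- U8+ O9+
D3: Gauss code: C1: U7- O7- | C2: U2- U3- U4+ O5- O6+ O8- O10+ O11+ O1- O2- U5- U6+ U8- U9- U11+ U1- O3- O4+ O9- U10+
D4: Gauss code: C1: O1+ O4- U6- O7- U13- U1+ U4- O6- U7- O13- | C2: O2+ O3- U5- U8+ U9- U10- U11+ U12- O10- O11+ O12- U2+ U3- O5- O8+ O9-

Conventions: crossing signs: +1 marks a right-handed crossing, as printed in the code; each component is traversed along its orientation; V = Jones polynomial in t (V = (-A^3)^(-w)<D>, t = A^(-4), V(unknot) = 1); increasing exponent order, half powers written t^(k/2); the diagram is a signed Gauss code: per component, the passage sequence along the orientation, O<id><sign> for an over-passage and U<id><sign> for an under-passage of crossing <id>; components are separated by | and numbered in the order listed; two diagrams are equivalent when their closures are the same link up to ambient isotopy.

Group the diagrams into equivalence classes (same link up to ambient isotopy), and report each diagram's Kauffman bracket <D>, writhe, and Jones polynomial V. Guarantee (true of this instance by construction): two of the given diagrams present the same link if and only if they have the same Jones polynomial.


classes: {D1, D2, D4} | {D3}
V(D1) = t^(-9/2) - t^(-5/2) - t^(-3/2) - t^(-1/2)  [13 crossings, <D> = A^-7 + A^-3 + A - A^9, w = -3]
V(D2) = t^(-9/2) - t^(-5/2) - t^(-3/2) - t^(-1/2)  (w -5, c 11, <D> = A^-13 + A^-9 + A^-5 - A^3)
V(D3) = -t^(-1/2) - t^(1/2)  [11 crossings, <D> = A^-11 + A^-7, w = -3]
V(D4) = t^(-9/2) - t^(-5/2) - t^(-3/2) - t^(-1/2)  (w -5, c 13, <D> = A^-13 + A^-9 + A^-5 - A^3)
note: 2 values of V(t) split the 4 diagrams


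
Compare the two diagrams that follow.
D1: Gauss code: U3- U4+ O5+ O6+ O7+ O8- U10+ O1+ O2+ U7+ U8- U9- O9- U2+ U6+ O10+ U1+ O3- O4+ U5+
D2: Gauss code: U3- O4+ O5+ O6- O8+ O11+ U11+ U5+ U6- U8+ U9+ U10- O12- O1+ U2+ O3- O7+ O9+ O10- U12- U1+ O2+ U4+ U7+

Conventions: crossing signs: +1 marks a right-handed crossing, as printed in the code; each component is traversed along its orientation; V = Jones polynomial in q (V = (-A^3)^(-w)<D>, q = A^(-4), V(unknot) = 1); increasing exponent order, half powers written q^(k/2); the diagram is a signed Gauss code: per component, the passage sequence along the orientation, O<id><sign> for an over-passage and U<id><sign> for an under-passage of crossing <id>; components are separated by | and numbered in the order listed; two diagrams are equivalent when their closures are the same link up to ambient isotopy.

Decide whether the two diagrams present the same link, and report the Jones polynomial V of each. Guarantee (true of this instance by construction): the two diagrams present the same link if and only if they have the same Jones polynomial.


equivalent: no
D1 (bracket -A^-4 + 1 + A^8; 10 crossings at w = +4): V = q + q^3 - q^4
V(D2) = 1  (w +4, c 12, <D> = A^12)
key observation: comparing 2 Jones polynomials yields 2 groups


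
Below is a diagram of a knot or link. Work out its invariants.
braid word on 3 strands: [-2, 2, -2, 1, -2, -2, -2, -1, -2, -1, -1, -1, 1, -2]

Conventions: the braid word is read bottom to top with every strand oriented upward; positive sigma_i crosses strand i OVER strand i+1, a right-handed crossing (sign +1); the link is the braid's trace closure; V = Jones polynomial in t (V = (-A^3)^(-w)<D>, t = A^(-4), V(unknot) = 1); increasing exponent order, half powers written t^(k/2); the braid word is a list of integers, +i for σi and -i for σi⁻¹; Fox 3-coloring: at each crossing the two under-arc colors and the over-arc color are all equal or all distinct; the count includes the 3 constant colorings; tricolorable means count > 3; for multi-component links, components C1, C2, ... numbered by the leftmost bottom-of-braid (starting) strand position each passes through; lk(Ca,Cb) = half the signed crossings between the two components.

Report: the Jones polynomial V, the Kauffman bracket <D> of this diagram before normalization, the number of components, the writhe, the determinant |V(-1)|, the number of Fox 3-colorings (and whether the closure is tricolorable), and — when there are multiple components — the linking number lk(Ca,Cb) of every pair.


V(t) = t^-11 - 2t^-10 + 2t^-9 - 3t^-8 + 2t^-7 - 2t^-6 + 2t^-5 + t^-3
bracket: A^-12 + 2A^-4 - 2 + 2A^4 - 3A^8 + 2A^12 - 2A^16 + A^20, w = -8
1 component, writhe -8, over 14 crossings
det 15, colorings 9 of 3^14 — tricolorable
observation: w = -8 shifts under R1 moves; the (-A^3)^(8) factor cancels that in V


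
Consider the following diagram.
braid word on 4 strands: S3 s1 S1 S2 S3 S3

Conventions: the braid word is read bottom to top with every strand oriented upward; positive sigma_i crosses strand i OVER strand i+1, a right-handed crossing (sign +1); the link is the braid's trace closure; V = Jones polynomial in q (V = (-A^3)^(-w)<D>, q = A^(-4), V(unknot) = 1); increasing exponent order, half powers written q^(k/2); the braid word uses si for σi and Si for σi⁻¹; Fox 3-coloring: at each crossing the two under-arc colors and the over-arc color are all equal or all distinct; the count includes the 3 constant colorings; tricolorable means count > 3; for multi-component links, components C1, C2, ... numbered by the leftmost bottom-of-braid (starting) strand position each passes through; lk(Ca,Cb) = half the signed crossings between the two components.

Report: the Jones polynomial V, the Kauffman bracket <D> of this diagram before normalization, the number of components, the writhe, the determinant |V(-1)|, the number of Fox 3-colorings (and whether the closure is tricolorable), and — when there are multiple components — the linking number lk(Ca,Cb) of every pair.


V = q^(-9/2) - q^(-5/2) - q^(-3/2) - q^(-1/2)
<D> = -A^-10 - A^-6 - A^-2 + A^6 (w = -4)
2 components over 6 crossings, w = -4
lk(C1,C2): 0
27 Fox colorings among 3^7, |V(-1)| = 0: tricolorable
why: w = -4 (over 6 crossings) is diagram-only; (-A^3)^(4) removes it from V


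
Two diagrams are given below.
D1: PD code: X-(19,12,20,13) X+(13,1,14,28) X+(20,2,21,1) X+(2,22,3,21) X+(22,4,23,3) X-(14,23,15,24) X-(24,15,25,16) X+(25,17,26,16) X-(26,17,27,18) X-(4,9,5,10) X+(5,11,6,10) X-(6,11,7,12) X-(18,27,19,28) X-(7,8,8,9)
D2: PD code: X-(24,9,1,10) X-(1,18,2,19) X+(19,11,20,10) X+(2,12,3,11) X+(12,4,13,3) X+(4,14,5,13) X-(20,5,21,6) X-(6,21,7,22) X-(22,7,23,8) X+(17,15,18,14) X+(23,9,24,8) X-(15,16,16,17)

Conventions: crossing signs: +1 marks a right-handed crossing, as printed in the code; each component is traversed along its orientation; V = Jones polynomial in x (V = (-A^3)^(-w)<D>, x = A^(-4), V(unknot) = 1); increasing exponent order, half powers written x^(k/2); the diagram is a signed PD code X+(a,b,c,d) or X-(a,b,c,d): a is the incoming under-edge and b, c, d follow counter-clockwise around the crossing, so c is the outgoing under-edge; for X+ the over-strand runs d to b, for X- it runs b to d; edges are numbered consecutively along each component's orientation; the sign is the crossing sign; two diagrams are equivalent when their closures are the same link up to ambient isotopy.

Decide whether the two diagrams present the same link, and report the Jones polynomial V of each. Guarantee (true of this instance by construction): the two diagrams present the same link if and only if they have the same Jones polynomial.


equivalent: yes
D1 (bracket -A^-18 + 2A^-14 - 2A^-10 + 3A^-6 - 2A^-2 + 2A^2 - A^6; 14 crossings at w = -2): V = -x^-3 + 2x^-2 - 2x^-1 + 3 - 2x + 2x^2 - x^3
V(D2) = -x^-3 + 2x^-2 - 2x^-1 + 3 - 2x + 2x^2 - x^3  (w 0, c 12, <D> = -A^-12 + 2A^-8 - 2A^-4 + 3 - 2A^4 + 2A^8 - A^12)
key observation: Reidemeister moves carry D1 (14 crossings) to D2 (12)


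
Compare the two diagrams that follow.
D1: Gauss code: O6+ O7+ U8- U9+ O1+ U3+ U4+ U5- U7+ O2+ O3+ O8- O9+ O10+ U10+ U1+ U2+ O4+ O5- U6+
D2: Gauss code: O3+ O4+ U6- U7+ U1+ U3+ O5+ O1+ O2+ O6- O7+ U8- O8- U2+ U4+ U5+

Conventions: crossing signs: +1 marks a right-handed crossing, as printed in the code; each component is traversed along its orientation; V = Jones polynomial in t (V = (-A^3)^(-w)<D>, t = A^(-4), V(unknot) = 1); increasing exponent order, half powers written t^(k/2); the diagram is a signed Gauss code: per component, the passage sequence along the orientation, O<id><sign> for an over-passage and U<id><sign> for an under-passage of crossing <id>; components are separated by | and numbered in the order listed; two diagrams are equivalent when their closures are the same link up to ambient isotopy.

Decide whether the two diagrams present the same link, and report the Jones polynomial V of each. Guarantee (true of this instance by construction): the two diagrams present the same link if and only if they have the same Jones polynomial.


equivalent: yes
V(D1) = t + t^3 - t^4  (w +6, c 10, <D> = -A^2 + A^6 + A^14)
D2 (bracket -A^-4 + 1 + A^8; 8 crossings at w = +4): V = t + t^3 - t^4
why: all 2 diagrams share one V(t), hence one class


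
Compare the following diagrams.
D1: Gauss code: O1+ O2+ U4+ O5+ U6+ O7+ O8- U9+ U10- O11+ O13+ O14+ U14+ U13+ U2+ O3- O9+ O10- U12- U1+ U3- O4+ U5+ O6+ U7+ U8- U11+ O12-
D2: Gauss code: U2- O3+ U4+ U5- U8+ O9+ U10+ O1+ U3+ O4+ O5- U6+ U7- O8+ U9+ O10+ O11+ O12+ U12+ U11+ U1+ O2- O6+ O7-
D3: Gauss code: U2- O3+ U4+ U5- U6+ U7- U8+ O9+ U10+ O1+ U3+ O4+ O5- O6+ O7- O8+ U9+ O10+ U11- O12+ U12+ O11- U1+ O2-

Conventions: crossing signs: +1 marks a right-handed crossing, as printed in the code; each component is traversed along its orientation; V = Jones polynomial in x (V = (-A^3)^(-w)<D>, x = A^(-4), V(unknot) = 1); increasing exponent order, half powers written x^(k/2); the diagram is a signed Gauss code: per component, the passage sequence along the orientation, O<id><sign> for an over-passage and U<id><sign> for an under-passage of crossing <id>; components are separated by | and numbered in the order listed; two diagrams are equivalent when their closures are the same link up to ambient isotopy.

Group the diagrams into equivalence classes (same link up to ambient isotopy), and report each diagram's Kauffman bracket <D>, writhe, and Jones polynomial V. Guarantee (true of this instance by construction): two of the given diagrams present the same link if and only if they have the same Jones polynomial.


equivalence classes: {D1, D2, D3}
D1 (bracket -A^-10 + A^-6 - A^-2 + A^2 + A^10; 14 crossings at w = +6): V = x^2 + x^4 - x^5 + x^6 - x^7
V(D2) = x^2 + x^4 - x^5 + x^6 - x^7  [12 crossings, <D> = -A^-10 + A^-6 - A^-2 + A^2 + A^10, w = +6]
V(D3) = x^2 + x^4 - x^5 + x^6 - x^7  [12 crossings, <D> = -A^-16 + A^-12 - A^-8 + A^-4 + A^4, w = +4]
key observation: all 3 diagrams share one V(x), hence one class


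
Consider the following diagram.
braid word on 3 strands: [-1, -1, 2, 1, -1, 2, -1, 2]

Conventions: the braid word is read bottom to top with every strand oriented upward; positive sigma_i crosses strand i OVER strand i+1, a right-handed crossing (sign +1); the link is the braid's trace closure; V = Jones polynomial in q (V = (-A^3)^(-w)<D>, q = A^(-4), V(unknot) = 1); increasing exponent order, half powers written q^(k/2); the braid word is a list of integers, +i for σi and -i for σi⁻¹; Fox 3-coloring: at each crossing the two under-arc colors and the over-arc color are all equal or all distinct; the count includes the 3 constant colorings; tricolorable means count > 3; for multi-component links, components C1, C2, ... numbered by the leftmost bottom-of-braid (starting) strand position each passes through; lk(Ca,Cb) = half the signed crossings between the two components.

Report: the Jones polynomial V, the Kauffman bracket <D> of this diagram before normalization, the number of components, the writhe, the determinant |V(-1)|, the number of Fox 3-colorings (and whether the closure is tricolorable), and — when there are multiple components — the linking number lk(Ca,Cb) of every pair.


Jones polynomial: V(q) = -q^-3 + 2q^-2 - 2q^-1 + 3 - 2q + 2q^2 - q^3
<D> = -A^-12 + 2A^-8 - 2A^-4 + 3 - 2A^4 + 2A^8 - A^12; writhe 0
components 1, writhe 0 (8 crossings)
3-colorings: 3 of 3^8, det 13 — not tricolorable
note: det 13 = |V(-1)|; not divisible by 3, so not tricolorable


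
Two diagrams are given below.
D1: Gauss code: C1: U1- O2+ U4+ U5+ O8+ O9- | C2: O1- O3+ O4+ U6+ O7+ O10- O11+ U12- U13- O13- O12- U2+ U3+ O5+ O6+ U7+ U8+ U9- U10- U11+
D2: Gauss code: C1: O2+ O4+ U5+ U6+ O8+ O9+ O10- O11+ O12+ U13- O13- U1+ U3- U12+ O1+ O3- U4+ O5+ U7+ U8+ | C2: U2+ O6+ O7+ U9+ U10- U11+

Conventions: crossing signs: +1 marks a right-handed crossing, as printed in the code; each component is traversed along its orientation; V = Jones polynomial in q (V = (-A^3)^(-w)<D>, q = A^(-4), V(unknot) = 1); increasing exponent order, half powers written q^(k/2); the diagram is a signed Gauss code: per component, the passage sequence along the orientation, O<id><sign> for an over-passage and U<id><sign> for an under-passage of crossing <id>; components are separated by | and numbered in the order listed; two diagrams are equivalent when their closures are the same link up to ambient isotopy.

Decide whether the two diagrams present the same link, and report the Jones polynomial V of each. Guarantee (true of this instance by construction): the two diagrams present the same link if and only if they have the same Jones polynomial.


same link: no
V(D1) = -q^(3/2) - 2q^(7/2) + q^(9/2) - q^(11/2) + q^(13/2)  [13 crossings, <D> = -A^-17 + A^-13 - A^-9 + 2A^-5 + A^3, w = +3]
V(D2) = -q^(5/2) - q^(9/2) - q^(13/2) + q^(15/2)  [13 crossings, <D> = -A^-9 + A^-5 + A^3 + A^11, w = +7]
insight: 2 values of V(q) split the 2 diagrams


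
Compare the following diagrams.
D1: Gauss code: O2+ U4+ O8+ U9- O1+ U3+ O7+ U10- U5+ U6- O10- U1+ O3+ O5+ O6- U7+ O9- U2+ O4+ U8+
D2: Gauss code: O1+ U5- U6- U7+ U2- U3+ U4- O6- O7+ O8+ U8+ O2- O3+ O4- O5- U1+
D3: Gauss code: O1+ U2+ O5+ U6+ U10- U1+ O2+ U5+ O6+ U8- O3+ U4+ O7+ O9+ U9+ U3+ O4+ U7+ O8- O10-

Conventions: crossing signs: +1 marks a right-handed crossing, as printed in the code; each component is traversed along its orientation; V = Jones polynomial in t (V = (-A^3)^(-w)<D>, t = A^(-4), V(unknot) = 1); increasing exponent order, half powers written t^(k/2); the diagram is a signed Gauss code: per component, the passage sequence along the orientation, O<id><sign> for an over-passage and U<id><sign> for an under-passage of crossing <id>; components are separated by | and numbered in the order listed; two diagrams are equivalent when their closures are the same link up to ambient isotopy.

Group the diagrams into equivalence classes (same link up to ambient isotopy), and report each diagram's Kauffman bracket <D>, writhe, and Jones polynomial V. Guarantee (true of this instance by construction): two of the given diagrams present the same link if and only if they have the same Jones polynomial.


equivalence classes: {D1, D3} | {D2}
D1 (bracket A^-20 - 2A^-16 + A^-12 - 2A^-8 + 2A^-4 + A^4; 10 crossings at w = +4): V = t^2 + 2t^4 - 2t^5 + t^6 - 2t^7 + t^8
V(D2) = 1  (w 0, c 8, <D> = 1)
V(D3) = t^2 + 2t^4 - 2t^5 + t^6 - 2t^7 + t^8  (w +6, c 10, <D> = A^-14 - 2A^-10 + A^-6 - 2A^-2 + 2A^2 + A^10)
observation: 2 classes among 3 diagrams; unequal V(t) rules out equality


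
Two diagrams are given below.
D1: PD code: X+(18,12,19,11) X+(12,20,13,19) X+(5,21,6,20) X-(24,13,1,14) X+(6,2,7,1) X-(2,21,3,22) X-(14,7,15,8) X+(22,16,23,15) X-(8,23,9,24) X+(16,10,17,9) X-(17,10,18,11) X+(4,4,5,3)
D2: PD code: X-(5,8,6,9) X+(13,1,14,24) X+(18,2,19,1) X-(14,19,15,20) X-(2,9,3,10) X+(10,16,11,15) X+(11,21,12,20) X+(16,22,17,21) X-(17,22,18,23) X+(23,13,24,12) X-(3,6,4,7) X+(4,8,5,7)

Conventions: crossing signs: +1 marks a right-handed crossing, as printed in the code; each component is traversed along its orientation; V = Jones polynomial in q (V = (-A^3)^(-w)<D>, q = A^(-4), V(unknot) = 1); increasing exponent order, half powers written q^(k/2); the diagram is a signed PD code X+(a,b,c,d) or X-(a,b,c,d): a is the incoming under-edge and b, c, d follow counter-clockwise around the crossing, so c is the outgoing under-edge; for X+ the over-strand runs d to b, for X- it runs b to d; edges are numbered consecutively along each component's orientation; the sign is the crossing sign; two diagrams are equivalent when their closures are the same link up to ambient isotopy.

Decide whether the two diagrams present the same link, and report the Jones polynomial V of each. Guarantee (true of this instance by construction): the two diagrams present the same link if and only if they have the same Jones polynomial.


same link: no
V(D1) = -q^-3 + 2q^-2 - 2q^-1 + 3 - 2q + 2q^2 - q^3  [12 crossings, <D> = -A^-6 + 2A^-2 - 2A^2 + 3A^6 - 2A^10 + 2A^14 - A^18, w = +2]
V(D2) = q - q^2 + 2q^3 - q^4 + q^5 - q^6  (w +2, c 12, <D> = -A^-18 + A^-14 - A^-10 + 2A^-6 - A^-2 + A^2)
note: comparing 2 Jones polynomials yields 2 groups


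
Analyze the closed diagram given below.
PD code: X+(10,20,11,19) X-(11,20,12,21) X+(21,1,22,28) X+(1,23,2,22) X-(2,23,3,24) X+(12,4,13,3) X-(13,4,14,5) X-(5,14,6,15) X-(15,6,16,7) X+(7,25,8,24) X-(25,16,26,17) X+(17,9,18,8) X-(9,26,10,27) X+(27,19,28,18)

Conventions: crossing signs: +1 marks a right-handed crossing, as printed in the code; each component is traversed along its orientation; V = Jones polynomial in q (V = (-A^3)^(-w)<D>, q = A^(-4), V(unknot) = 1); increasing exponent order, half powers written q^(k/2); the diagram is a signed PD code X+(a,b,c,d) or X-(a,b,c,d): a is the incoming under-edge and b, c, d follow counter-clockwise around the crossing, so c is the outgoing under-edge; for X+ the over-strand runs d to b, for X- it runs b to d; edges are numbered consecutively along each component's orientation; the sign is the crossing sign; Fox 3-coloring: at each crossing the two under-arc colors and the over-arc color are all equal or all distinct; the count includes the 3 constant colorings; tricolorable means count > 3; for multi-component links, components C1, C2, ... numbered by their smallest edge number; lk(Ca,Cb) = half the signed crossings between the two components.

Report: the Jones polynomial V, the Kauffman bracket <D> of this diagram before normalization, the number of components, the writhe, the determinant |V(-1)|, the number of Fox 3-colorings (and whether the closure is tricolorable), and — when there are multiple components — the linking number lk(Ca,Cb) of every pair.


V(q) = q^-4 - 3q^-3 + 5q^-2 - 6q^-1 + 7 - 6q + 5q^2 - 3q^3 + q^4
bracket: A^-16 - 3A^-12 + 5A^-8 - 6A^-4 + 7 - 6A^4 + 5A^8 - 3A^12 + A^16, w = 0
1 component, writhe 0, over 14 crossings
det 37, colorings 3 of 3^14 — not tricolorable
observation: palindromic: swapping q for 1/q fixes V
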